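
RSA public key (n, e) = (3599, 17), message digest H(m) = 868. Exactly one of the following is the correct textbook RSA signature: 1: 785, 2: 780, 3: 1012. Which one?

Candidate 1: Squares mod 3599: 785^1≡785, 785^2≡796, 785^4≡192, 785^8≡874, 785^16≡888; 17 = 16 + 1, so 785^17 ≡ 888·785 ≡ 2473 (mod 3599)
Candidate 2: Squares mod 3599: 780^1≡780, 780^2≡169, 780^4≡3368, 780^8≡2975, 780^16≡684; 17 = 16 + 1, so 780^17 ≡ 684·780 ≡ 868 (mod 3599)
  → matches H(m) = 868
Candidate 3: Squares mod 3599: 1012^1≡1012, 1012^2≡2028, 1012^4≡2726, 1012^8≡2740, 1012^16≡86; 17 = 16 + 1, so 1012^17 ≡ 86·1012 ≡ 656 (mod 3599)

2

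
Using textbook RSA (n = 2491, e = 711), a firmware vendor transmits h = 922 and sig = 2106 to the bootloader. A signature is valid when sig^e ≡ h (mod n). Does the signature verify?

verifies

sig^2 ≡ 2106^2 = 4435236 ≡ 1256
sig^4 ≡ 1256^2 = 1577536 ≡ 733
sig^8 ≡ 733^2 = 537289 ≡ 1724
sig^16 ≡ 1724^2 = 2972176 ≡ 413
sig^32 ≡ 413^2 = 170569 ≡ 1181
sig^64 ≡ 1181^2 = 1394761 ≡ 2292
sig^128 ≡ 2292^2 = 5253264 ≡ 2236
sig^256 ≡ 2236^2 = 4999696 ≡ 259
sig^512 ≡ 259^2 = 67081 ≡ 2315
711 = 512 + 128 + 64 + 4 + 2 + 1, so sig^711 ≡ 2315·2236·2292·733·1256·2106 ≡ 922 (mod 2491)
sig^711 mod 2491 = 922 matches h.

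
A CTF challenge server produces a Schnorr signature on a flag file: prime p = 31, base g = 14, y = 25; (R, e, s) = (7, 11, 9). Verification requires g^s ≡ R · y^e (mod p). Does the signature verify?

g^s mod p:
Squares mod 31: 14^1≡14, 14^2≡10, 14^4≡7, 14^8≡18
9 = 8 + 1, so 14^9 ≡ 18·14 ≡ 4 (mod 31)
R · y^e mod p:
Squares mod 31: 25^1≡25, 25^2≡5, 25^4≡25, 25^8≡5
11 = 8 + 2 + 1, so 25^11 ≡ 5·5·25 ≡ 5 (mod 31)
7·5 = 35 ≡ 4 (mod 31)
4 ≡ 4 (mod 31); signature holds.

verifies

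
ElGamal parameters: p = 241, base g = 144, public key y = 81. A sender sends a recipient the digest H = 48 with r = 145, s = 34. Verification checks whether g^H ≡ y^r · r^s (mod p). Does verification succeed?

Left side g^H mod p:
144^2 = 20736 ≡ 10
144^4 ≡ 10^2 = 100
144^8 ≡ 100^2 = 10000 ≡ 119
144^16 ≡ 119^2 = 14161 ≡ 183
144^32 ≡ 183^2 = 33489 ≡ 231
48 = 32 + 16, so 144^48 ≡ 231·183 ≡ 98 (mod 241)
Right side y^r · r^s mod p:
81^2 = 6561 ≡ 54
81^4 ≡ 54^2 = 2916 ≡ 24
81^8 ≡ 24^2 = 576 ≡ 94
81^16 ≡ 94^2 = 8836 ≡ 160
81^32 ≡ 160^2 = 25600 ≡ 54
81^64 ≡ 54^2 = 2916 ≡ 24
81^128 ≡ 24^2 = 576 ≡ 94
145 = 128 + 16 + 1, so 81^145 ≡ 94·160·81 ≡ 226 (mod 241)
145^2 = 21025 ≡ 58
145^4 ≡ 58^2 = 3364 ≡ 231
145^8 ≡ 231^2 = 53361 ≡ 100
145^16 ≡ 100^2 = 10000 ≡ 119
145^32 ≡ 119^2 = 14161 ≡ 183
34 = 32 + 2, so 145^34 ≡ 183·58 ≡ 10 (mod 241)
226·10 = 2260 ≡ 91 (mod 241)
98 ≠ 91, so verification fails.

fails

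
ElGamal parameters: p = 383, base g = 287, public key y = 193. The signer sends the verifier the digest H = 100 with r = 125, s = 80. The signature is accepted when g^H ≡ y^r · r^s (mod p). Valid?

yes

Left side g^H mod p:
Squares mod 383: 287^1≡287, 287^2≡24, 287^4≡193, 287^8≡98, 287^16≡29, 287^32≡75, 287^64≡263
100 = 64 + 32 + 4, so 287^100 ≡ 263·75·193 ≡ 288 (mod 383)
Right side y^r · r^s mod p:
Squares mod 383: 193^1≡193, 193^2≡98, 193^4≡29, 193^8≡75, 193^16≡263, 193^32≡229, 193^64≡353
125 = 64 + 32 + 16 + 8 + 4 + 1, so 193^125 ≡ 353·229·263·75·29·193 ≡ 139 (mod 383)
Squares mod 383: 125^1≡125, 125^2≡305, 125^4≡339, 125^8≡21, 125^16≡58, 125^32≡300, 125^64≡378
80 = 64 + 16, so 125^80 ≡ 378·58 ≡ 93 (mod 383)
139·93 = 12927 ≡ 288 (mod 383)
288 ≡ 288 (mod 383), so the signature is genuine.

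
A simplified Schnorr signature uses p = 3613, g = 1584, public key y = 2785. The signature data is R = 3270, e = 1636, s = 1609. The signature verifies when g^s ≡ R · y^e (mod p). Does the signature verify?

verifies

g^s mod p:
Squares mod 3613: 1584^1≡1584, 1584^2≡1634, 1584^4≡3562, 1584^8≡2601, 1584^16≡1665, 1584^32≡1054, 1584^64≡1725, 1584^128≡2126, 1584^256≡13, 1584^512≡169, 1584^1024≡3270
1609 = 1024 + 512 + 64 + 8 + 1, so 1584^1609 ≡ 3270·169·1725·2601·1584 ≡ 3032 (mod 3613)
R · y^e mod p:
Squares mod 3613: 2785^1≡2785, 2785^2≡2727, 2785^4≡975, 2785^8≡406, 2785^16≡2251, 2785^32≡1575, 2785^64≡2107, 2785^128≡2685, 2785^256≡1290, 2785^512≡2120, 2785^1024≡3441
1636 = 1024 + 512 + 64 + 32 + 4, so 2785^1636 ≡ 3441·2120·2107·1575·975 ≡ 2140 (mod 3613)
3270·2140 = 6997800 ≡ 3032 (mod 3613)
3032 ≡ 3032 (mod 3613); signature holds.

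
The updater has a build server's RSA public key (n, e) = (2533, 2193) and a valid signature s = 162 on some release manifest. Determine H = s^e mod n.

1556

s^2193 mod 2533 = 1556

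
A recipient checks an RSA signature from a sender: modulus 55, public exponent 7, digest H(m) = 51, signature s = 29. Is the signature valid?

Squares mod 55: s^1≡29, s^2≡16, s^4≡36
7 = 4 + 2 + 1, so s^7 ≡ 36·16·29 ≡ 39 (mod 55)
s^7 mod 55 = 39, but H(m) = 51.

invalid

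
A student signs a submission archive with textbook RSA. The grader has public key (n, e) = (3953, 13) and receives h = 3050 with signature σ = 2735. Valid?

σ^2 ≡ 2735^2 = 7480225 ≡ 1149
σ^4 ≡ 1149^2 = 1320201 ≡ 3852
σ^8 ≡ 3852^2 = 14837904 ≡ 2295
13 = 8 + 4 + 1, so σ^13 ≡ 2295·3852·2735 ≡ 3050 (mod 3953)
σ^13 mod 3953 = 3050 matches h.

yes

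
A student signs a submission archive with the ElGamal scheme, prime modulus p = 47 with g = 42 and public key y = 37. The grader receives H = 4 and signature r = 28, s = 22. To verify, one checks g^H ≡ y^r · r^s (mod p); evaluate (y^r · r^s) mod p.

14

Squares mod 47: 37^1≡37, 37^2≡6, 37^4≡36, 37^8≡27, 37^16≡24
28 = 16 + 8 + 4, so 37^28 ≡ 24·27·36 ≡ 16 (mod 47)
Squares mod 47: 28^1≡28, 28^2≡32, 28^4≡37, 28^8≡6, 28^16≡36
22 = 16 + 4 + 2, so 28^22 ≡ 36·37·32 ≡ 42 (mod 47)
y^r · r^s ≡ 16·42 = 672 ≡ 14 (mod 47)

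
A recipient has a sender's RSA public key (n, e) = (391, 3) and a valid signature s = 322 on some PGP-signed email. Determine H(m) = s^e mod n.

322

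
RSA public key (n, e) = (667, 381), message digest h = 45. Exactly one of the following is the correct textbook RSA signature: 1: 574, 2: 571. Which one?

1

Candidate 1: 574^2 = 329476 ≡ 645; 574^4 ≡ 645^2 = 416025 ≡ 484; 574^8 ≡ 484^2 = 234256 ≡ 139; 574^16 ≡ 139^2 = 19321 ≡ 645; 574^32 ≡ 645^2 = 416025 ≡ 484; 574^64 ≡ 484^2 = 234256 ≡ 139; 574^128 ≡ 139^2 = 19321 ≡ 645; 574^256 ≡ 645^2 = 416025 ≡ 484; 381 = 256 + 64 + 32 + 16 + 8 + 4 + 1, so 574^381 ≡ 484·139·484·645·139·484·574 ≡ 45 (mod 667)
  → matches h = 45
Candidate 2: 571^2 = 326041 ≡ 545; 571^4 ≡ 545^2 = 297025 ≡ 210; 571^8 ≡ 210^2 = 44100 ≡ 78; 571^16 ≡ 78^2 = 6084 ≡ 81; 571^32 ≡ 81^2 = 6561 ≡ 558; 571^64 ≡ 558^2 = 311364 ≡ 542; 571^128 ≡ 542^2 = 293764 ≡ 284; 571^256 ≡ 284^2 = 80656 ≡ 616; 381 = 256 + 64 + 32 + 16 + 8 + 4 + 1, so 571^381 ≡ 616·542·558·81·78·210·571 ≡ 199 (mod 667)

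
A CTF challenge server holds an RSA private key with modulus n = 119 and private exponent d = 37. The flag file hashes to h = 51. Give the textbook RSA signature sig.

51

h^2 ≡ 51^2 = 2601 ≡ 102
h^4 ≡ 102^2 = 10404 ≡ 51
h^8 ≡ 51^2 = 2601 ≡ 102
h^16 ≡ 102^2 = 10404 ≡ 51
h^32 ≡ 51^2 = 2601 ≡ 102
37 = 32 + 4 + 1, so h^37 ≡ 102·51·51 ≡ 51 (mod 119)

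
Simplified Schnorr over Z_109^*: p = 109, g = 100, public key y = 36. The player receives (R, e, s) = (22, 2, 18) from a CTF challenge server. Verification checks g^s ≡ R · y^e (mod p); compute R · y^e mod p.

36^2 = 1296 ≡ 97
R · y^e ≡ 22·97 = 2134 ≡ 63 (mod 109)

63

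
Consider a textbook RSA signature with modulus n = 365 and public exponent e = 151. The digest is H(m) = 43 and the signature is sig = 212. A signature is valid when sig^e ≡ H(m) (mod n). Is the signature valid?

Squares mod 365: sig^1≡212, sig^2≡49, sig^4≡211, sig^8≡356, sig^16≡81, sig^32≡356, sig^64≡81, sig^128≡356
151 = 128 + 16 + 4 + 2 + 1, so sig^151 ≡ 356·81·211·49·212 ≡ 43 (mod 365)
43 = H(m), so the signature checks out.

valid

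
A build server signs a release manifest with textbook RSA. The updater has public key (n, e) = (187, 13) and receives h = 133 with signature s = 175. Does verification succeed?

fails

Squares mod 187: s^1≡175, s^2≡144, s^4≡166, s^8≡67
13 = 8 + 4 + 1, so s^13 ≡ 67·166·175 ≡ 54 (mod 187)
54 ≠ 133, so verification fails.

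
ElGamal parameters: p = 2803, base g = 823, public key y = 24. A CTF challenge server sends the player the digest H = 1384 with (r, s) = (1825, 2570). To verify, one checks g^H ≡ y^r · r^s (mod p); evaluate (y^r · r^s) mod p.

2216

24^2 = 576
24^4 ≡ 576^2 = 331776 ≡ 1022
24^8 ≡ 1022^2 = 1044484 ≡ 1768
24^16 ≡ 1768^2 = 3125824 ≡ 479
24^32 ≡ 479^2 = 229441 ≡ 2398
24^64 ≡ 2398^2 = 5750404 ≡ 1451
24^128 ≡ 1451^2 = 2105401 ≡ 348
24^256 ≡ 348^2 = 121104 ≡ 575
24^512 ≡ 575^2 = 330625 ≡ 2674
24^1024 ≡ 2674^2 = 7150276 ≡ 2626
1825 = 1024 + 512 + 256 + 32 + 1, so 24^1825 ≡ 2626·2674·575·2398·24 ≡ 1560 (mod 2803)
1825^2 = 3330625 ≡ 661
1825^4 ≡ 661^2 = 436921 ≡ 2456
1825^8 ≡ 2456^2 = 6031936 ≡ 2683
1825^16 ≡ 2683^2 = 7198489 ≡ 385
1825^32 ≡ 385^2 = 148225 ≡ 2469
1825^64 ≡ 2469^2 = 6095961 ≡ 2239
1825^128 ≡ 2239^2 = 5013121 ≡ 1357
1825^256 ≡ 1357^2 = 1841449 ≡ 2681
1825^512 ≡ 2681^2 = 7187761 ≡ 869
1825^1024 ≡ 869^2 = 755161 ≡ 1154
1825^2048 ≡ 1154^2 = 1331716 ≡ 291
2570 = 2048 + 512 + 8 + 2, so 1825^2570 ≡ 291·869·2683·661 ≡ 1022 (mod 2803)
y^r · r^s ≡ 1560·1022 = 1594320 ≡ 2216 (mod 2803)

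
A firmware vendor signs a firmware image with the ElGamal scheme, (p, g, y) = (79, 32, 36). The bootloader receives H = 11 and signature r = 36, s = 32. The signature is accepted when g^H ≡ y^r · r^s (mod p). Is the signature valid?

invalid

Left side g^H mod p:
32^2 = 1024 ≡ 76
32^4 ≡ 76^2 = 5776 ≡ 9
32^8 ≡ 9^2 = 81 ≡ 2
11 = 8 + 2 + 1, so 32^11 ≡ 2·76·32 ≡ 45 (mod 79)
Right side y^r · r^s mod p:
36^2 = 1296 ≡ 32
36^4 ≡ 32^2 = 1024 ≡ 76
36^8 ≡ 76^2 = 5776 ≡ 9
36^16 ≡ 9^2 = 81 ≡ 2
36^32 ≡ 2^2 = 4
36 = 32 + 4, so 36^36 ≡ 4·76 ≡ 67 (mod 79)
36^2 = 1296 ≡ 32
36^4 ≡ 32^2 = 1024 ≡ 76
36^8 ≡ 76^2 = 5776 ≡ 9
36^16 ≡ 9^2 = 81 ≡ 2
36^32 ≡ 2^2 = 4
67·4 = 268 ≡ 31 (mod 79)
45 ≠ 31, so verification fails.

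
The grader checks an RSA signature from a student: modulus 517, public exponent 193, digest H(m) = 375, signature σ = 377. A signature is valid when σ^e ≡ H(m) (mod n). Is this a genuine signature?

σ^2 ≡ 377^2 = 142129 ≡ 471
σ^4 ≡ 471^2 = 221841 ≡ 48
σ^8 ≡ 48^2 = 2304 ≡ 236
σ^16 ≡ 236^2 = 55696 ≡ 377
σ^32 ≡ 377^2 = 142129 ≡ 471
σ^64 ≡ 471^2 = 221841 ≡ 48
σ^128 ≡ 48^2 = 2304 ≡ 236
193 = 128 + 64 + 1, so σ^193 ≡ 236·48·377 ≡ 236 (mod 517)
236 ≠ 375, so verification fails.

forged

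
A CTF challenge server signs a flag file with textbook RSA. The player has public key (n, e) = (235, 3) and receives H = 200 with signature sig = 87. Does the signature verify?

Squares mod 235: sig^1≡87, sig^2≡49
3 = 2 + 1, so sig^3 ≡ 49·87 ≡ 33 (mod 235)
The recovered value 33 does not match the digest 200.

does not verify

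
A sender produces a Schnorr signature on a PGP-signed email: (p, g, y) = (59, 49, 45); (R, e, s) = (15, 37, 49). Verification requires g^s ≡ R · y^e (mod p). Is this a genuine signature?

g^s mod p:
49^2 = 2401 ≡ 41
49^4 ≡ 41^2 = 1681 ≡ 29
49^8 ≡ 29^2 = 841 ≡ 15
49^16 ≡ 15^2 = 225 ≡ 48
49^32 ≡ 48^2 = 2304 ≡ 3
49 = 32 + 16 + 1, so 49^49 ≡ 3·48·49 ≡ 35 (mod 59)
R · y^e mod p:
45^2 = 2025 ≡ 19
45^4 ≡ 19^2 = 361 ≡ 7
45^8 ≡ 7^2 = 49
45^16 ≡ 49^2 = 2401 ≡ 41
45^32 ≡ 41^2 = 1681 ≡ 29
37 = 32 + 4 + 1, so 45^37 ≡ 29·7·45 ≡ 49 (mod 59)
15·49 = 735 ≡ 27 (mod 59)
35 ≠ 27; the check fails.

forged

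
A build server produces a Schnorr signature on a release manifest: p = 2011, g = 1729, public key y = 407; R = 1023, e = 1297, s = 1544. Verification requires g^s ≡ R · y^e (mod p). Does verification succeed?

fails

g^s mod p:
1729^2 = 2989441 ≡ 1095
1729^4 ≡ 1095^2 = 1199025 ≡ 469
1729^8 ≡ 469^2 = 219961 ≡ 762
1729^16 ≡ 762^2 = 580644 ≡ 1476
1729^32 ≡ 1476^2 = 2178576 ≡ 663
1729^64 ≡ 663^2 = 439569 ≡ 1171
1729^128 ≡ 1171^2 = 1371241 ≡ 1750
1729^256 ≡ 1750^2 = 3062500 ≡ 1758
1729^512 ≡ 1758^2 = 3090564 ≡ 1668
1729^1024 ≡ 1668^2 = 2782224 ≡ 1011
1544 = 1024 + 512 + 8, so 1729^1544 ≡ 1011·1668·762 ≡ 352 (mod 2011)
R · y^e mod p:
407^2 = 165649 ≡ 747
407^4 ≡ 747^2 = 558009 ≡ 962
407^8 ≡ 962^2 = 925444 ≡ 384
407^16 ≡ 384^2 = 147456 ≡ 653
407^32 ≡ 653^2 = 426409 ≡ 77
407^64 ≡ 77^2 = 5929 ≡ 1907
407^128 ≡ 1907^2 = 3636649 ≡ 761
407^256 ≡ 761^2 = 579121 ≡ 1964
407^512 ≡ 1964^2 = 3857296 ≡ 198
407^1024 ≡ 198^2 = 39204 ≡ 995
1297 = 1024 + 256 + 16 + 1, so 407^1297 ≡ 995·1964·653·407 ≡ 1574 (mod 2011)
1023·1574 = 1610202 ≡ 1402 (mod 2011)
352 ≠ 1402; the check fails.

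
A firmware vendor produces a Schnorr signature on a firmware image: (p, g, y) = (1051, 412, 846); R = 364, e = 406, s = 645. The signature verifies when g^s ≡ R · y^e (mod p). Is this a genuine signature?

genuine

g^s mod p:
Squares mod 1051: 412^1≡412, 412^2≡533, 412^4≡319, 412^8≡865, 412^16≡964, 412^32≡212, 412^64≡802, 412^128≡1043, 412^256≡64, 412^512≡943
645 = 512 + 128 + 4 + 1, so 412^645 ≡ 943·1043·319·412 ≡ 599 (mod 1051)
R · y^e mod p:
Squares mod 1051: 846^1≡846, 846^2≡1036, 846^4≡225, 846^8≡177, 846^16≡850, 846^32≡463, 846^64≡1016, 846^128≡174, 846^256≡848
406 = 256 + 128 + 16 + 4 + 2, so 846^406 ≡ 848·174·850·225·1036 ≡ 172 (mod 1051)
364·172 = 62608 ≡ 599 (mod 1051)
599 ≡ 599 (mod 1051); signature holds.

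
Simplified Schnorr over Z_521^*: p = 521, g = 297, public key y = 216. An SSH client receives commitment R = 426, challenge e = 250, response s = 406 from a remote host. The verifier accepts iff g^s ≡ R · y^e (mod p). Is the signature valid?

invalid

g^s mod p:
297^2 = 88209 ≡ 160
297^4 ≡ 160^2 = 25600 ≡ 71
297^8 ≡ 71^2 = 5041 ≡ 352
297^16 ≡ 352^2 = 123904 ≡ 427
297^32 ≡ 427^2 = 182329 ≡ 500
297^64 ≡ 500^2 = 250000 ≡ 441
297^128 ≡ 441^2 = 194481 ≡ 148
297^256 ≡ 148^2 = 21904 ≡ 22
406 = 256 + 128 + 16 + 4 + 2, so 297^406 ≡ 22·148·427·71·160 ≡ 208 (mod 521)
R · y^e mod p:
216^2 = 46656 ≡ 287
216^4 ≡ 287^2 = 82369 ≡ 51
216^8 ≡ 51^2 = 2601 ≡ 517
216^16 ≡ 517^2 = 267289 ≡ 16
216^32 ≡ 16^2 = 256
216^64 ≡ 256^2 = 65536 ≡ 411
216^128 ≡ 411^2 = 168921 ≡ 117
250 = 128 + 64 + 32 + 16 + 8 + 2, so 216^250 ≡ 117·411·256·16·517·287 ≡ 290 (mod 521)
426·290 = 123540 ≡ 63 (mod 521)
208 ≠ 63; the check fails.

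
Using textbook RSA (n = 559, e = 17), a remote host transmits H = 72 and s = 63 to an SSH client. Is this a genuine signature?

s^2 ≡ 63^2 = 3969 ≡ 56
s^4 ≡ 56^2 = 3136 ≡ 341
s^8 ≡ 341^2 = 116281 ≡ 9
s^16 ≡ 9^2 = 81
17 = 16 + 1, so s^17 ≡ 81·63 ≡ 72 (mod 559)
Since 72 equals the digest 72, verification succeeds.

genuine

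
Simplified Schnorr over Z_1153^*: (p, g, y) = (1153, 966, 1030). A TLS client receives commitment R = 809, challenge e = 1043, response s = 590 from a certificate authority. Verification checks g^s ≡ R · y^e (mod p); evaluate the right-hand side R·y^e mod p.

1030^2 = 1060900 ≡ 140
1030^4 ≡ 140^2 = 19600 ≡ 1152
1030^8 ≡ 1152^2 = 1327104 ≡ 1
1030^16 ≡ 1^2 = 1
1030^32 ≡ 1^2 = 1
1030^64 ≡ 1^2 = 1
1030^128 ≡ 1^2 = 1
1030^256 ≡ 1^2 = 1
1030^512 ≡ 1^2 = 1
1030^1024 ≡ 1^2 = 1
1043 = 1024 + 16 + 2 + 1, so 1030^1043 ≡ 1·1·140·1030 ≡ 75 (mod 1153)
R · y^e ≡ 809·75 = 60675 ≡ 719 (mod 1153)

719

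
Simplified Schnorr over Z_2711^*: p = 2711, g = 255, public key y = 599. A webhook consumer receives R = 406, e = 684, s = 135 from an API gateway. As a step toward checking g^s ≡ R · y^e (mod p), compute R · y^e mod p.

1583

599^2 = 358801 ≡ 949
599^4 ≡ 949^2 = 900601 ≡ 549
599^8 ≡ 549^2 = 301401 ≡ 480
599^16 ≡ 480^2 = 230400 ≡ 2676
599^32 ≡ 2676^2 = 7160976 ≡ 1225
599^64 ≡ 1225^2 = 1500625 ≡ 1442
599^128 ≡ 1442^2 = 2079364 ≡ 27
599^256 ≡ 27^2 = 729
599^512 ≡ 729^2 = 531441 ≡ 85
684 = 512 + 128 + 32 + 8 + 4, so 599^684 ≡ 85·27·1225·480·549 ≡ 2361 (mod 2711)
R · y^e ≡ 406·2361 = 958566 ≡ 1583 (mod 2711)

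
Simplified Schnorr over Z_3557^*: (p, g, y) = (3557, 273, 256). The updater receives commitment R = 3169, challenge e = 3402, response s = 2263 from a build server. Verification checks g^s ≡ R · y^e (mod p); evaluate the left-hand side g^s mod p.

Squares mod 3557: 273^1≡273, 273^2≡3389, 273^4≡3325, 273^8≡469, 273^16≡2984, 273^32≡1085, 273^64≡3415, 273^128≡2379, 273^256≡454, 273^512≡3367, 273^1024≡530, 273^2048≡3454
2263 = 2048 + 128 + 64 + 16 + 4 + 2 + 1, so 273^2263 ≡ 3454·2379·3415·2984·3325·3389·273 ≡ 1797 (mod 3557)

1797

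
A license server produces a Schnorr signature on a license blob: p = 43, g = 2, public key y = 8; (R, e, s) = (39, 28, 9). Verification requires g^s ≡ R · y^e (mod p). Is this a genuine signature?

g^s mod p:
2^2 = 4
2^4 ≡ 4^2 = 16
2^8 ≡ 16^2 = 256 ≡ 41
9 = 8 + 1, so 2^9 ≡ 41·2 ≡ 39 (mod 43)
R · y^e mod p:
8^2 = 64 ≡ 21
8^4 ≡ 21^2 = 441 ≡ 11
8^8 ≡ 11^2 = 121 ≡ 35
8^16 ≡ 35^2 = 1225 ≡ 21
28 = 16 + 8 + 4, so 8^28 ≡ 21·35·11 ≡ 1 (mod 43)
39·1 = 39 ≡ 39 (mod 43)
39 ≡ 39 (mod 43); signature holds.

genuine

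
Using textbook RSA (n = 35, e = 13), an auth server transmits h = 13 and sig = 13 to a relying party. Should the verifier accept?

accept

sig^2 ≡ 13^2 = 169 ≡ 29
sig^4 ≡ 29^2 = 841 ≡ 1
sig^8 ≡ 1^2 = 1
13 = 8 + 4 + 1, so sig^13 ≡ 1·1·13 ≡ 13 (mod 35)
Since 13 equals the digest 13, verification succeeds.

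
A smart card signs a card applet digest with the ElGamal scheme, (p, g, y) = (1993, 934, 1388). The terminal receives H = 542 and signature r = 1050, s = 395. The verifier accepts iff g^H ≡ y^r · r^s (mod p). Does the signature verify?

does not verify

Left side g^H mod p:
Squares mod 1993: 934^1≡934, 934^2≡1415, 934^4≡1253, 934^8≡1518, 934^16≡416, 934^32≡1658, 934^64≡617, 934^128≡26, 934^256≡676, 934^512≡579
542 = 512 + 16 + 8 + 4 + 2, so 934^542 ≡ 579·416·1518·1253·1415 ≡ 208 (mod 1993)
Right side y^r · r^s mod p:
Squares mod 1993: 1388^1≡1388, 1388^2≡1306, 1388^4≡1621, 1388^8≡867, 1388^16≡328, 1388^32≡1955, 1388^64≡1444, 1388^128≡458, 1388^256≡499, 1388^512≡1869, 1388^1024≡1425
1050 = 1024 + 16 + 8 + 2, so 1388^1050 ≡ 1425·328·867·1306 ≡ 1572 (mod 1993)
Squares mod 1993: 1050^1≡1050, 1050^2≡371, 1050^4≡124, 1050^8≡1425, 1050^16≡1751, 1050^32≡767, 1050^64≡354, 1050^128≡1750, 1050^256≡1252
395 = 256 + 128 + 8 + 2 + 1, so 1050^395 ≡ 1252·1750·1425·371·1050 ≡ 1028 (mod 1993)
1572·1028 = 1616016 ≡ 1686 (mod 1993)
208 ≠ 1686, so verification fails.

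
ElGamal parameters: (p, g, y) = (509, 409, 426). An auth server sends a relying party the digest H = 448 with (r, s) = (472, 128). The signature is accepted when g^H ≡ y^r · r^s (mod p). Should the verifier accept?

Left side g^H mod p:
409^2 = 167281 ≡ 329
409^4 ≡ 329^2 = 108241 ≡ 333
409^8 ≡ 333^2 = 110889 ≡ 436
409^16 ≡ 436^2 = 190096 ≡ 239
409^32 ≡ 239^2 = 57121 ≡ 113
409^64 ≡ 113^2 = 12769 ≡ 44
409^128 ≡ 44^2 = 1936 ≡ 409
409^256 ≡ 409^2 = 167281 ≡ 329
448 = 256 + 128 + 64, so 409^448 ≡ 329·409·44 ≡ 505 (mod 509)
Right side y^r · r^s mod p:
426^2 = 181476 ≡ 272
426^4 ≡ 272^2 = 73984 ≡ 179
426^8 ≡ 179^2 = 32041 ≡ 483
426^16 ≡ 483^2 = 233289 ≡ 167
426^32 ≡ 167^2 = 27889 ≡ 403
426^64 ≡ 403^2 = 162409 ≡ 38
426^128 ≡ 38^2 = 1444 ≡ 426
426^256 ≡ 426^2 = 181476 ≡ 272
472 = 256 + 128 + 64 + 16 + 8, so 426^472 ≡ 272·426·38·167·483 ≡ 148 (mod 509)
472^2 = 222784 ≡ 351
472^4 ≡ 351^2 = 123201 ≡ 23
472^8 ≡ 23^2 = 529 ≡ 20
472^16 ≡ 20^2 = 400
472^32 ≡ 400^2 = 160000 ≡ 174
472^64 ≡ 174^2 = 30276 ≡ 245
472^128 ≡ 245^2 = 60025 ≡ 472
148·472 = 69856 ≡ 123 (mod 509)
505 ≠ 123, so verification fails.

reject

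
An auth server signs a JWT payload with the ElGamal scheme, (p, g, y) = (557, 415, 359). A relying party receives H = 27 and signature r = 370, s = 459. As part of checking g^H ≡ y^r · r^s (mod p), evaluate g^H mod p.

415^27 mod 557 = 371

371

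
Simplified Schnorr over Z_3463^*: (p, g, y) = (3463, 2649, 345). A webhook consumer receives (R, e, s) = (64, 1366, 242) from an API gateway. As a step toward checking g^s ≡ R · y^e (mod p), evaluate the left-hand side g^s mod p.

2649^2 = 7017201 ≡ 1163
2649^4 ≡ 1163^2 = 1352569 ≡ 1999
2649^8 ≡ 1999^2 = 3996001 ≡ 3162
2649^16 ≡ 3162^2 = 9998244 ≡ 563
2649^32 ≡ 563^2 = 316969 ≡ 1836
2649^64 ≡ 1836^2 = 3370896 ≡ 1397
2649^128 ≡ 1397^2 = 1951609 ≡ 1940
242 = 128 + 64 + 32 + 16 + 2, so 2649^242 ≡ 1940·1397·1836·563·1163 ≡ 2087 (mod 3463)

2087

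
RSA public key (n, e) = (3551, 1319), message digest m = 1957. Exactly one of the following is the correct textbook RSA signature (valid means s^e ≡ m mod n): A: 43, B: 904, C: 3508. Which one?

C

Candidate A: Squares mod 3551: 43^1≡43, 43^2≡1849, 43^4≡2739, 43^8≡2409, 43^16≡947, 43^32≡1957, 43^64≡1871, 43^128≡2906, 43^256≡558, 43^512≡2427, 43^1024≡2771; 1319 = 1024 + 256 + 32 + 4 + 2 + 1, so 43^1319 ≡ 2771·558·1957·2739·1849·43 ≡ 1594 (mod 3551)
Candidate B: Squares mod 3551: 904^1≡904, 904^2≡486, 904^4≡1830, 904^8≡307, 904^16≡1923, 904^32≡1338, 904^64≡540, 904^128≡418, 904^256≡725, 904^512≡77, 904^1024≡2378; 1319 = 1024 + 256 + 32 + 4 + 2 + 1, so 904^1319 ≡ 2378·725·1338·1830·486·904 ≡ 3214 (mod 3551)
Candidate C: Squares mod 3551: 3508^1≡3508, 3508^2≡1849, 3508^4≡2739, 3508^8≡2409, 3508^16≡947, 3508^32≡1957, 3508^64≡1871, 3508^128≡2906, 3508^256≡558, 3508^512≡2427, 3508^1024≡2771; 1319 = 1024 + 256 + 32 + 4 + 2 + 1, so 3508^1319 ≡ 2771·558·1957·2739·1849·3508 ≡ 1957 (mod 3551)
  → matches m = 1957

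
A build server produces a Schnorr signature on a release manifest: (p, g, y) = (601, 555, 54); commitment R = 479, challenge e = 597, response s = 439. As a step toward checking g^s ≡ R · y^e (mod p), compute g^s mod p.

540

555^439 mod 601 = 540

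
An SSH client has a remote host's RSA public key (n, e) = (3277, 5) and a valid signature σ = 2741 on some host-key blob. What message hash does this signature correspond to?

Squares mod 3277: σ^1≡2741, σ^2≡2197, σ^4≡3065
5 = 4 + 1, so σ^5 ≡ 3065·2741 ≡ 2214 (mod 3277)

2214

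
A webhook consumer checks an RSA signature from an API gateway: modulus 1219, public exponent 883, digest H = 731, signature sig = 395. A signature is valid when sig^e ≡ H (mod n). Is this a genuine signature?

Squares mod 1219: sig^1≡395, sig^2≡1212, sig^4≡49, sig^8≡1182, sig^16≡150, sig^32≡558, sig^64≡519, sig^128≡1181, sig^256≡225, sig^512≡646
883 = 512 + 256 + 64 + 32 + 16 + 2 + 1, so sig^883 ≡ 646·225·519·558·150·1212·395 ≡ 731 (mod 1219)
731 = H, so the signature checks out.

genuine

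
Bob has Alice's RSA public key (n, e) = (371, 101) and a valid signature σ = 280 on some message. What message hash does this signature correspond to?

28

σ^2 ≡ 280^2 = 78400 ≡ 119
σ^4 ≡ 119^2 = 14161 ≡ 63
σ^8 ≡ 63^2 = 3969 ≡ 259
σ^16 ≡ 259^2 = 67081 ≡ 301
σ^32 ≡ 301^2 = 90601 ≡ 77
σ^64 ≡ 77^2 = 5929 ≡ 364
101 = 64 + 32 + 4 + 1, so σ^101 ≡ 364·77·63·280 ≡ 28 (mod 371)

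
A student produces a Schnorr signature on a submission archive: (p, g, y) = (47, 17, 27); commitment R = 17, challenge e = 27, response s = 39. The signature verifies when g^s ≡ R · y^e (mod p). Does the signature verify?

verifies

g^s mod p:
17^2 = 289 ≡ 7
17^4 ≡ 7^2 = 49 ≡ 2
17^8 ≡ 2^2 = 4
17^16 ≡ 4^2 = 16
17^32 ≡ 16^2 = 256 ≡ 21
39 = 32 + 4 + 2 + 1, so 17^39 ≡ 21·2·7·17 ≡ 16 (mod 47)
R · y^e mod p:
27^2 = 729 ≡ 24
27^4 ≡ 24^2 = 576 ≡ 12
27^8 ≡ 12^2 = 144 ≡ 3
27^16 ≡ 3^2 = 9
27 = 16 + 8 + 2 + 1, so 27^27 ≡ 9·3·24·27 ≡ 12 (mod 47)
17·12 = 204 ≡ 16 (mod 47)
16 ≡ 16 (mod 47); signature holds.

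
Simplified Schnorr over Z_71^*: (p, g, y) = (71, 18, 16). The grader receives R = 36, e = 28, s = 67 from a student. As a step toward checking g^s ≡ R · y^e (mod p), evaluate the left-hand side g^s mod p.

18^2 = 324 ≡ 40
18^4 ≡ 40^2 = 1600 ≡ 38
18^8 ≡ 38^2 = 1444 ≡ 24
18^16 ≡ 24^2 = 576 ≡ 8
18^32 ≡ 8^2 = 64
18^64 ≡ 64^2 = 4096 ≡ 49
67 = 64 + 2 + 1, so 18^67 ≡ 49·40·18 ≡ 64 (mod 71)

64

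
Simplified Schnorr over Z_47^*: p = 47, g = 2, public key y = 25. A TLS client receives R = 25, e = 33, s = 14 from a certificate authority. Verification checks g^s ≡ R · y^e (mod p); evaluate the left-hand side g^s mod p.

28

2^14 mod 47 = 28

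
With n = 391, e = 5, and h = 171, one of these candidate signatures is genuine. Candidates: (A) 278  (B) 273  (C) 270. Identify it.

B

Candidate A: Squares mod 391: 278^1≡278, 278^2≡257, 278^4≡361; 5 = 4 + 1, so 278^5 ≡ 361·278 ≡ 262 (mod 391)
Candidate B: Squares mod 391: 273^1≡273, 273^2≡239, 273^4≡35; 5 = 4 + 1, so 273^5 ≡ 35·273 ≡ 171 (mod 391)
  → matches h = 171
Candidate C: Squares mod 391: 270^1≡270, 270^2≡174, 270^4≡169; 5 = 4 + 1, so 270^5 ≡ 169·270 ≡ 274 (mod 391)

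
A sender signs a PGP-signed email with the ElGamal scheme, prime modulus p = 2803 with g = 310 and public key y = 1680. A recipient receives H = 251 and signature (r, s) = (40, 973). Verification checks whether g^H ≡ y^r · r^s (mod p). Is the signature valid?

invalid

Left side g^H mod p:
310^2 = 96100 ≡ 798
310^4 ≡ 798^2 = 636804 ≡ 523
310^8 ≡ 523^2 = 273529 ≡ 1638
310^16 ≡ 1638^2 = 2683044 ≡ 573
310^32 ≡ 573^2 = 328329 ≡ 378
310^64 ≡ 378^2 = 142884 ≡ 2734
310^128 ≡ 2734^2 = 7474756 ≡ 1958
251 = 128 + 64 + 32 + 16 + 8 + 2 + 1, so 310^251 ≡ 1958·2734·378·573·1638·798·310 ≡ 936 (mod 2803)
Right side y^r · r^s mod p:
1680^2 = 2822400 ≡ 2582
1680^4 ≡ 2582^2 = 6666724 ≡ 1190
1680^8 ≡ 1190^2 = 1416100 ≡ 585
1680^16 ≡ 585^2 = 342225 ≡ 259
1680^32 ≡ 259^2 = 67081 ≡ 2612
40 = 32 + 8, so 1680^40 ≡ 2612·585 ≡ 385 (mod 2803)
40^2 = 1600
40^4 ≡ 1600^2 = 2560000 ≡ 861
40^8 ≡ 861^2 = 741321 ≡ 1329
40^16 ≡ 1329^2 = 1766241 ≡ 351
40^32 ≡ 351^2 = 123201 ≡ 2672
40^64 ≡ 2672^2 = 7139584 ≡ 343
40^128 ≡ 343^2 = 117649 ≡ 2726
40^256 ≡ 2726^2 = 7431076 ≡ 323
40^512 ≡ 323^2 = 104329 ≡ 618
973 = 512 + 256 + 128 + 64 + 8 + 4 + 1, so 40^973 ≡ 618·323·2726·343·1329·861·40 ≡ 763 (mod 2803)
385·763 = 293755 ≡ 2243 (mod 2803)
936 ≠ 2243, so verification fails.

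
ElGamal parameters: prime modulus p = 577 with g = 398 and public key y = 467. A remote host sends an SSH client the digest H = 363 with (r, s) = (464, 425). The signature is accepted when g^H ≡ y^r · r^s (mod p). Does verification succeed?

Left side g^H mod p:
Squares mod 577: 398^1≡398, 398^2≡306, 398^4≡162, 398^8≡279, 398^16≡523, 398^32≡31, 398^64≡384, 398^128≡321, 398^256≡335
363 = 256 + 64 + 32 + 8 + 2 + 1, so 398^363 ≡ 335·384·31·279·306·398 ≡ 125 (mod 577)
Right side y^r · r^s mod p:
Squares mod 577: 467^1≡467, 467^2≡560, 467^4≡289, 467^8≡433, 467^16≡541, 467^32≡142, 467^64≡546, 467^128≡384, 467^256≡321
464 = 256 + 128 + 64 + 16, so 467^464 ≡ 321·384·546·541 ≡ 54 (mod 577)
Squares mod 577: 464^1≡464, 464^2≡75, 464^4≡432, 464^8≡253, 464^16≡539, 464^32≡290, 464^64≡435, 464^128≡546, 464^256≡384
425 = 256 + 128 + 32 + 8 + 1, so 464^425 ≡ 384·546·290·253·464 ≡ 13 (mod 577)
54·13 = 702 ≡ 125 (mod 577)
125 ≡ 125 (mod 577), so the signature is genuine.

passes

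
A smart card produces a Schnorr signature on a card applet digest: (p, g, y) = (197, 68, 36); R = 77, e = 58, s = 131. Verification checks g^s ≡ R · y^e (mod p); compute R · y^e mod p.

36^2 = 1296 ≡ 114
36^4 ≡ 114^2 = 12996 ≡ 191
36^8 ≡ 191^2 = 36481 ≡ 36
36^16 ≡ 36^2 = 1296 ≡ 114
36^32 ≡ 114^2 = 12996 ≡ 191
58 = 32 + 16 + 8 + 2, so 36^58 ≡ 191·114·36·114 ≡ 114 (mod 197)
R · y^e ≡ 77·114 = 8778 ≡ 110 (mod 197)

110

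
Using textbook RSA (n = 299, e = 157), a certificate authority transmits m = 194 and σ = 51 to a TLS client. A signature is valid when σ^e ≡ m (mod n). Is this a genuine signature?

genuine

σ^157 mod 299 = 194
σ^157 mod 299 = 194 matches m.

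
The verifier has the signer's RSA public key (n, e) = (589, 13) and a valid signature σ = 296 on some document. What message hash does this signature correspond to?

220

σ^2 ≡ 296^2 = 87616 ≡ 444
σ^4 ≡ 444^2 = 197136 ≡ 410
σ^8 ≡ 410^2 = 168100 ≡ 235
13 = 8 + 4 + 1, so σ^13 ≡ 235·410·296 ≡ 220 (mod 589)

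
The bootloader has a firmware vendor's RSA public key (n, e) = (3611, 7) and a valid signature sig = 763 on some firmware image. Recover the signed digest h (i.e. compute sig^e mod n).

sig^2 ≡ 763^2 = 582169 ≡ 798
sig^4 ≡ 798^2 = 636804 ≡ 1268
7 = 4 + 2 + 1, so sig^7 ≡ 1268·798·763 ≡ 2377 (mod 3611)

2377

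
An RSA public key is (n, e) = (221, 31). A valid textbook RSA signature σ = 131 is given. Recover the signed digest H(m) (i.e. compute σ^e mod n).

Squares mod 221: σ^1≡131, σ^2≡144, σ^4≡183, σ^8≡118, σ^16≡1
31 = 16 + 8 + 4 + 2 + 1, so σ^31 ≡ 1·118·183·144·131 ≡ 27 (mod 221)

27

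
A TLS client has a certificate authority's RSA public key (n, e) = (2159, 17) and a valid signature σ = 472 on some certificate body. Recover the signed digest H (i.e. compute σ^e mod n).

1509

Squares mod 2159: σ^1≡472, σ^2≡407, σ^4≡1565, σ^8≡919, σ^16≡392
17 = 16 + 1, so σ^17 ≡ 392·472 ≡ 1509 (mod 2159)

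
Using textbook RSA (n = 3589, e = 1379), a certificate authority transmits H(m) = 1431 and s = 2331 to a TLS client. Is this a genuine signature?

forged

Squares mod 3589: s^1≡2331, s^2≡3404, s^4≡1924, s^8≡1517, s^16≡740, s^32≡2072, s^64≡740, s^128≡2072, s^256≡740, s^512≡2072, s^1024≡740
1379 = 1024 + 256 + 64 + 32 + 2 + 1, so s^1379 ≡ 740·740·740·2072·3404·2331 ≡ 2109 (mod 3589)
The recovered value 2109 does not match the digest 1431.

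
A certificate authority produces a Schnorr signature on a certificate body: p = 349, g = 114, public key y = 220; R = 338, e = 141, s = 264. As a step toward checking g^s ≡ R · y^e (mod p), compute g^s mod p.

280

Squares mod 349: 114^1≡114, 114^2≡83, 114^4≡258, 114^8≡254, 114^16≡300, 114^32≡307, 114^64≡19, 114^128≡12, 114^256≡144
264 = 256 + 8, so 114^264 ≡ 144·254 ≡ 280 (mod 349)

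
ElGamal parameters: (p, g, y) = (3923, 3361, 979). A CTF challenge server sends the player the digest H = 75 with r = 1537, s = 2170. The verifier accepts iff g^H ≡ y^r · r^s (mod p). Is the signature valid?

Left side g^H mod p:
3361^2 = 11296321 ≡ 2004
3361^4 ≡ 2004^2 = 4016016 ≡ 2787
3361^8 ≡ 2787^2 = 7767369 ≡ 3752
3361^16 ≡ 3752^2 = 14077504 ≡ 1780
3361^32 ≡ 1780^2 = 3168400 ≡ 2539
3361^64 ≡ 2539^2 = 6446521 ≡ 1032
75 = 64 + 8 + 2 + 1, so 3361^75 ≡ 1032·3752·2004·3361 ≡ 1677 (mod 3923)
Right side y^r · r^s mod p:
979^2 = 958441 ≡ 1229
979^4 ≡ 1229^2 = 1510441 ≡ 86
979^8 ≡ 86^2 = 7396 ≡ 3473
979^16 ≡ 3473^2 = 12061729 ≡ 2427
979^32 ≡ 2427^2 = 5890329 ≡ 1906
979^64 ≡ 1906^2 = 3632836 ≡ 138
979^128 ≡ 138^2 = 19044 ≡ 3352
979^256 ≡ 3352^2 = 11235904 ≡ 432
979^512 ≡ 432^2 = 186624 ≡ 2243
979^1024 ≡ 2243^2 = 5031049 ≡ 1763
1537 = 1024 + 512 + 1, so 979^1537 ≡ 1763·2243·979 ≡ 937 (mod 3923)
1537^2 = 2362369 ≡ 723
1537^4 ≡ 723^2 = 522729 ≡ 970
1537^8 ≡ 970^2 = 940900 ≡ 3303
1537^16 ≡ 3303^2 = 10909809 ≡ 3869
1537^32 ≡ 3869^2 = 14969161 ≡ 2916
1537^64 ≡ 2916^2 = 8503056 ≡ 1915
1537^128 ≡ 1915^2 = 3667225 ≡ 3143
1537^256 ≡ 3143^2 = 9878449 ≡ 335
1537^512 ≡ 335^2 = 112225 ≡ 2381
1537^1024 ≡ 2381^2 = 5669161 ≡ 426
1537^2048 ≡ 426^2 = 181476 ≡ 1018
2170 = 2048 + 64 + 32 + 16 + 8 + 2, so 1537^2170 ≡ 1018·1915·2916·3869·3303·723 ≡ 3795 (mod 3923)
937·3795 = 3555915 ≡ 1677 (mod 3923)
1677 ≡ 1677 (mod 3923), so the signature is genuine.

valid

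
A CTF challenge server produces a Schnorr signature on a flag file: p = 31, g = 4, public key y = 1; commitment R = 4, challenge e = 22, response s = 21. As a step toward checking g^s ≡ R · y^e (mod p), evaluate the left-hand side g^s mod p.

4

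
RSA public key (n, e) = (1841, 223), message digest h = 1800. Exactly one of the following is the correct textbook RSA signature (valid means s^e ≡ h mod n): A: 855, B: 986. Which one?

A

Candidate A: 855^2 = 731025 ≡ 148; 855^4 ≡ 148^2 = 21904 ≡ 1653; 855^8 ≡ 1653^2 = 2732409 ≡ 365; 855^16 ≡ 365^2 = 133225 ≡ 673; 855^32 ≡ 673^2 = 452929 ≡ 43; 855^64 ≡ 43^2 = 1849 ≡ 8; 855^128 ≡ 8^2 = 64; 223 = 128 + 64 + 16 + 8 + 4 + 2 + 1, so 855^223 ≡ 64·8·673·365·1653·148·855 ≡ 1800 (mod 1841)
  → matches h = 1800
Candidate B: 986^2 = 972196 ≡ 148; 986^4 ≡ 148^2 = 21904 ≡ 1653; 986^8 ≡ 1653^2 = 2732409 ≡ 365; 986^16 ≡ 365^2 = 133225 ≡ 673; 986^32 ≡ 673^2 = 452929 ≡ 43; 986^64 ≡ 43^2 = 1849 ≡ 8; 986^128 ≡ 8^2 = 64; 223 = 128 + 64 + 16 + 8 + 4 + 2 + 1, so 986^223 ≡ 64·8·673·365·1653·148·986 ≡ 41 (mod 1841)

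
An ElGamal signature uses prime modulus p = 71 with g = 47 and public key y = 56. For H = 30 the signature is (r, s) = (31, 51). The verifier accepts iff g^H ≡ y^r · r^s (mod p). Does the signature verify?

Left side g^H mod p:
47^2 = 2209 ≡ 8
47^4 ≡ 8^2 = 64
47^8 ≡ 64^2 = 4096 ≡ 49
47^16 ≡ 49^2 = 2401 ≡ 58
30 = 16 + 8 + 4 + 2, so 47^30 ≡ 58·49·64·8 ≡ 30 (mod 71)
Right side y^r · r^s mod p:
56^2 = 3136 ≡ 12
56^4 ≡ 12^2 = 144 ≡ 2
56^8 ≡ 2^2 = 4
56^16 ≡ 4^2 = 16
31 = 16 + 8 + 4 + 2 + 1, so 56^31 ≡ 16·4·2·12·56 ≡ 35 (mod 71)
31^2 = 961 ≡ 38
31^4 ≡ 38^2 = 1444 ≡ 24
31^8 ≡ 24^2 = 576 ≡ 8
31^16 ≡ 8^2 = 64
31^32 ≡ 64^2 = 4096 ≡ 49
51 = 32 + 16 + 2 + 1, so 31^51 ≡ 49·64·38·31 ≡ 7 (mod 71)
35·7 = 245 ≡ 32 (mod 71)
30 ≠ 32, so verification fails.

does not verify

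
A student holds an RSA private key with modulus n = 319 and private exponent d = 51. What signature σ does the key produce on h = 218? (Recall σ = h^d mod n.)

119

Squares mod 319: h^1≡218, h^2≡312, h^4≡49, h^8≡168, h^16≡152, h^32≡136
51 = 32 + 16 + 2 + 1, so h^51 ≡ 136·152·312·218 ≡ 119 (mod 319)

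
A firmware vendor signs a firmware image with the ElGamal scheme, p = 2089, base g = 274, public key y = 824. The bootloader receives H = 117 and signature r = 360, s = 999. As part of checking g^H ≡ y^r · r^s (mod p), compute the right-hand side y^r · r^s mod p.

274

824^360 mod 2089 = 1567
360^999 mod 2089 = 1096
y^r · r^s ≡ 1567·1096 = 1717432 ≡ 274 (mod 2089)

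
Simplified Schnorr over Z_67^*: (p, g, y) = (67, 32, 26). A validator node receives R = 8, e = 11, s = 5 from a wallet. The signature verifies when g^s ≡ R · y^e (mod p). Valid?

yes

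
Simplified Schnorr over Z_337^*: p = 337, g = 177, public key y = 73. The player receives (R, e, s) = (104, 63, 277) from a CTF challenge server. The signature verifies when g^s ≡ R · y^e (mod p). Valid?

g^s mod p:
177^2 = 31329 ≡ 325
177^4 ≡ 325^2 = 105625 ≡ 144
177^8 ≡ 144^2 = 20736 ≡ 179
177^16 ≡ 179^2 = 32041 ≡ 26
177^32 ≡ 26^2 = 676 ≡ 2
177^64 ≡ 2^2 = 4
177^128 ≡ 4^2 = 16
177^256 ≡ 16^2 = 256
277 = 256 + 16 + 4 + 1, so 177^277 ≡ 256·26·144·177 ≡ 306 (mod 337)
R · y^e mod p:
73^2 = 5329 ≡ 274
73^4 ≡ 274^2 = 75076 ≡ 262
73^8 ≡ 262^2 = 68644 ≡ 233
73^16 ≡ 233^2 = 54289 ≡ 32
73^32 ≡ 32^2 = 1024 ≡ 13
63 = 32 + 16 + 8 + 4 + 2 + 1, so 73^63 ≡ 13·32·233·262·274·73 ≡ 307 (mod 337)
104·307 = 31928 ≡ 250 (mod 337)
306 ≠ 250; the check fails.

no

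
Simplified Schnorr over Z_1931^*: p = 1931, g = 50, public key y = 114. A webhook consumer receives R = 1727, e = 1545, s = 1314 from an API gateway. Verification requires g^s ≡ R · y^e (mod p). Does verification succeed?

fails

g^s mod p:
Squares mod 1931: 50^1≡50, 50^2≡569, 50^4≡1284, 50^8≡1513, 50^16≡934, 50^32≡1475, 50^64≡1319, 50^128≡1861, 50^256≡1038, 50^512≡1877, 50^1024≡985
1314 = 1024 + 256 + 32 + 2, so 50^1314 ≡ 985·1038·1475·569 ≡ 1323 (mod 1931)
R · y^e mod p:
Squares mod 1931: 114^1≡114, 114^2≡1410, 114^4≡1101, 114^8≡1464, 114^16≡1817, 114^32≡1410, 114^64≡1101, 114^128≡1464, 114^256≡1817, 114^512≡1410, 114^1024≡1101
1545 = 1024 + 512 + 8 + 1, so 114^1545 ≡ 1101·1410·1464·114 ≡ 1930 (mod 1931)
1727·1930 = 3333110 ≡ 204 (mod 1931)
1323 ≠ 204; the check fails.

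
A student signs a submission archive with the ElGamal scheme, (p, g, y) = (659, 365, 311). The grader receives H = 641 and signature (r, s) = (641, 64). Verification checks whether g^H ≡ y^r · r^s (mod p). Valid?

Left side g^H mod p:
365^2 = 133225 ≡ 107
365^4 ≡ 107^2 = 11449 ≡ 246
365^8 ≡ 246^2 = 60516 ≡ 547
365^16 ≡ 547^2 = 299209 ≡ 23
365^32 ≡ 23^2 = 529
365^64 ≡ 529^2 = 279841 ≡ 425
365^128 ≡ 425^2 = 180625 ≡ 59
365^256 ≡ 59^2 = 3481 ≡ 186
365^512 ≡ 186^2 = 34596 ≡ 328
641 = 512 + 128 + 1, so 365^641 ≡ 328·59·365 ≡ 318 (mod 659)
Right side y^r · r^s mod p:
311^2 = 96721 ≡ 507
311^4 ≡ 507^2 = 257049 ≡ 39
311^8 ≡ 39^2 = 1521 ≡ 203
311^16 ≡ 203^2 = 41209 ≡ 351
311^32 ≡ 351^2 = 123201 ≡ 627
311^64 ≡ 627^2 = 393129 ≡ 365
311^128 ≡ 365^2 = 133225 ≡ 107
311^256 ≡ 107^2 = 11449 ≡ 246
311^512 ≡ 246^2 = 60516 ≡ 547
641 = 512 + 128 + 1, so 311^641 ≡ 547·107·311 ≡ 280 (mod 659)
641^2 = 410881 ≡ 324
641^4 ≡ 324^2 = 104976 ≡ 195
641^8 ≡ 195^2 = 38025 ≡ 462
641^16 ≡ 462^2 = 213444 ≡ 587
641^32 ≡ 587^2 = 344569 ≡ 571
641^64 ≡ 571^2 = 326041 ≡ 495
280·495 = 138600 ≡ 210 (mod 659)
318 ≠ 210, so verification fails.

no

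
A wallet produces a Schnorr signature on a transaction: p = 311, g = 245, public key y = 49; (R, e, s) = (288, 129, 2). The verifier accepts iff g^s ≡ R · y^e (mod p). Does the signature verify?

does not verify

g^s mod p:
245^2 mod 311 = 2
R · y^e mod p:
49^129 mod 311 = 169
288·169 = 48672 ≡ 156 (mod 311)
2 ≠ 156; the check fails.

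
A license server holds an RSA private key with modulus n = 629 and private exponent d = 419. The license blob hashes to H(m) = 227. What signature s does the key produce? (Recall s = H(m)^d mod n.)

(H(m))^2 ≡ 227^2 = 51529 ≡ 580
(H(m))^4 ≡ 580^2 = 336400 ≡ 514
(H(m))^8 ≡ 514^2 = 264196 ≡ 16
(H(m))^16 ≡ 16^2 = 256
(H(m))^32 ≡ 256^2 = 65536 ≡ 120
(H(m))^64 ≡ 120^2 = 14400 ≡ 562
(H(m))^128 ≡ 562^2 = 315844 ≡ 86
(H(m))^256 ≡ 86^2 = 7396 ≡ 477
419 = 256 + 128 + 32 + 2 + 1, so (H(m))^419 ≡ 477·86·120·580·227 ≡ 131 (mod 629)

131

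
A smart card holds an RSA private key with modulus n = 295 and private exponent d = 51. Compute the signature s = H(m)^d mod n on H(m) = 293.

(H(m))^51 mod 295 = 112

112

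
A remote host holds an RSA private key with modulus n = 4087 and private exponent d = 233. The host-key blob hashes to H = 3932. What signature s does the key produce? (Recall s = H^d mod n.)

H^2 ≡ 3932^2 = 15460624 ≡ 3590
H^4 ≡ 3590^2 = 12888100 ≡ 1789
H^8 ≡ 1789^2 = 3200521 ≡ 400
H^16 ≡ 400^2 = 160000 ≡ 607
H^32 ≡ 607^2 = 368449 ≡ 619
H^64 ≡ 619^2 = 383161 ≡ 3070
H^128 ≡ 3070^2 = 9424900 ≡ 278
233 = 128 + 64 + 32 + 8 + 1, so H^233 ≡ 278·3070·619·400·3932 ≡ 1167 (mod 4087)

1167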